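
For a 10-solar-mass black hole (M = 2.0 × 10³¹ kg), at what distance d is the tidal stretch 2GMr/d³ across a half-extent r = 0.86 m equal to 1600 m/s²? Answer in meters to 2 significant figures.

1.1 × 10⁶ m

2GMr/d³ = a_tidal  ⇒  d = (2GMr / a_tidal)^(1/3)
d = (2 × 6.674×10⁻¹¹ × (2.0 × 10³¹) × (0.86) / (1600))^(1/3)
  = 1.1 × 10⁶ m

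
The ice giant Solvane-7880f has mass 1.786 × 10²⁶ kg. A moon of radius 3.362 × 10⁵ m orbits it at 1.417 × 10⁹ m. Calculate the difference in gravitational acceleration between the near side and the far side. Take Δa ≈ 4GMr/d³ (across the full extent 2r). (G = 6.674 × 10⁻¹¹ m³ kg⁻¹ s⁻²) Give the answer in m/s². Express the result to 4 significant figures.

Δg = 4GMr/d³
   = 4 × (6.674 × 10⁻¹¹) × (1.786 × 10²⁶) × (3.362 × 10⁵) / (1.417 × 10⁹)³
   = 5.634 × 10⁻⁶ m/s²

5.634 × 10⁻⁶ m/s²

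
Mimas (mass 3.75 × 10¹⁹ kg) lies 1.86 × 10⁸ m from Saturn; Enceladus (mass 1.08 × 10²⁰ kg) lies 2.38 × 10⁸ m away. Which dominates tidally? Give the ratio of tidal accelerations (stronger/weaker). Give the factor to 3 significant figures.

Compare M/d³ for the two perturbers:
Mimas: (3.75 × 10¹⁹) / (1.86 × 10⁸)³ = 5.828 × 10⁻⁶
Enceladus: (1.08 × 10²⁰) / (2.38 × 10⁸)³ = 8.011 × 10⁻⁶
Ratio (larger/smaller) = 1.37

Enceladus, by a factor of ≈ 1.37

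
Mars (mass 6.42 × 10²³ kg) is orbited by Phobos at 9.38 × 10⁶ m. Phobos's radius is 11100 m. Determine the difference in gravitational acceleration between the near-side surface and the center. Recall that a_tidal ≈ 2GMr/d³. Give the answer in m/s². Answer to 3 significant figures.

Differencing GM/(d−r)² and GM/d² to first order in r/d gives 2GMr/d³.
Δg = 2GMr/d³
   = 2 × (6.674 × 10⁻¹¹) × (6.42 × 10²³) × (11100) / (9.38 × 10⁶)³
   = 1.15 × 10⁻³ m/s²

1.15 × 10⁻³ m/s²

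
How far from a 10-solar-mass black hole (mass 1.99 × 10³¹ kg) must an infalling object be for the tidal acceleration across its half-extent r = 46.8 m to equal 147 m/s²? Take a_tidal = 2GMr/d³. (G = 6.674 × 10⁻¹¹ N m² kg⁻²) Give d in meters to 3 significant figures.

2GMr/d³ = a_tidal  ⇒  d = (2GMr / a_tidal)^(1/3)
d = (2 × 6.674×10⁻¹¹ × (1.99 × 10³¹) × (46.8) / (147))^(1/3)
  = 9.46 × 10⁶ m

9.46 × 10⁶ m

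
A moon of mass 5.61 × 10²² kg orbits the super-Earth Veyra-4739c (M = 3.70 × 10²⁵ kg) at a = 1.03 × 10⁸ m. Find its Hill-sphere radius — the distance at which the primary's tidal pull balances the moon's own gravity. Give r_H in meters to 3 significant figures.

r_H ≈ a (m/3M)^(1/3)
    = (1.03 × 10⁸) × (5.61 × 10²² / (3 × 3.70 × 10²⁵))^(1/3)
    = 8.20 × 10⁶ m

8.20 × 10⁶ m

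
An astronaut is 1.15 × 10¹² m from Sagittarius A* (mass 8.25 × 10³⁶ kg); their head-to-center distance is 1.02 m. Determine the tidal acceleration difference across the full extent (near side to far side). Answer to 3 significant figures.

1.48 × 10⁻⁹ m/s²

Near-to-far spans 2r, so the tidal difference is twice the near-to-center value: 4GMr/d³.
Δa = 4GMr/d³
   = 4 × (6.674 × 10⁻¹¹) × (8.25 × 10³⁶) × (1.02) / (1.15 × 10¹²)³
   = 1.48 × 10⁻⁹ m/s²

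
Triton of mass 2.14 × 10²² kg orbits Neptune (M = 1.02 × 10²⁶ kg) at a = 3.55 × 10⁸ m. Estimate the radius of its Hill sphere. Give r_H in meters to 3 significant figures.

r_H ≈ a (m/3M)^(1/3)
    = (3.55 × 10⁸) × (2.14 × 10²² / (3 × 1.02 × 10²⁶))^(1/3)
    = 1.46 × 10⁷ m

1.46 × 10⁷ m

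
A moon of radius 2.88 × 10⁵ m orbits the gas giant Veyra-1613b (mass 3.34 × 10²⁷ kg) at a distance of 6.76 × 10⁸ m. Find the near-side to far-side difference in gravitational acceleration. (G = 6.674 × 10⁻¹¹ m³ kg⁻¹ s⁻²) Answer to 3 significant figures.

Δa = 4GMr/d³
   = 4 × (6.674 × 10⁻¹¹) × (3.34 × 10²⁷) × (2.88 × 10⁵) / (6.76 × 10⁸)³
   = 8.31 × 10⁻⁴ m/s²

8.31 × 10⁻⁴ m/s²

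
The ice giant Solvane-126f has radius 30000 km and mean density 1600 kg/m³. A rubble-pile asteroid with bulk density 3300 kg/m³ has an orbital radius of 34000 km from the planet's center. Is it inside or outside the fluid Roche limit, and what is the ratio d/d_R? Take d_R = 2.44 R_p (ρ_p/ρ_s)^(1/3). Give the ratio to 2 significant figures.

d_R = 2.44 × (30000 km) × (1600/3300)^(1/3) = 57510 km
d/d_R = (34000) / (57510) = 0.59
Since d/d_R < 1, the body is inside the Roche limit.

inside; d/d_R ≈ 0.59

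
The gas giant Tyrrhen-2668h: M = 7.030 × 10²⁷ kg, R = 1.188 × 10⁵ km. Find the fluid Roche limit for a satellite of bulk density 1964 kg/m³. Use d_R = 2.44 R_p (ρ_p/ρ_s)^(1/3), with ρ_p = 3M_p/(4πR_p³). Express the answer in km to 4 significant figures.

2.315 × 10⁵ km

ρ_p = 3M_p/(4πR_p³) = 3 × (7.030 × 10²⁷) / (4π × (1.188 × 10⁸ m)³) = 1001 kg/m³
d_R = 2.44 × 1.188 × 10⁵ km × (1001/1964)^(1/3)
    = 2.315 × 10⁵ km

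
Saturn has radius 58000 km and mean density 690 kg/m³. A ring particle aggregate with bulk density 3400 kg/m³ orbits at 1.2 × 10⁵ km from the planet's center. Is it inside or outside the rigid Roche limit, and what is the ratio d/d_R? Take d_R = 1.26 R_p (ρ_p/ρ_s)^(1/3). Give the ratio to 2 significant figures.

d_R = 1.26 × (58000 km) × (690/3400)^(1/3) = 42950 km
d/d_R = (1.2 × 10⁵) / (42950) = 2.8
Since d/d_R > 1, the body is outside the Roche limit.

outside; d/d_R ≈ 2.8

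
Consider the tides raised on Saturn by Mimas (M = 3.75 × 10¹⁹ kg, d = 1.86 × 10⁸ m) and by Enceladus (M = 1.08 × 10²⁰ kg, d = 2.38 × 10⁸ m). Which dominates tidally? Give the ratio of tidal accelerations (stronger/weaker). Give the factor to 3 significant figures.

Enceladus, by a factor of ≈ 1.37

Compare M/d³ for the two perturbers:
Mimas: (3.75 × 10¹⁹) / (1.86 × 10⁸)³ = 5.828 × 10⁻⁶
Enceladus: (1.08 × 10²⁰) / (2.38 × 10⁸)³ = 8.011 × 10⁻⁶
Ratio (larger/smaller) = 1.37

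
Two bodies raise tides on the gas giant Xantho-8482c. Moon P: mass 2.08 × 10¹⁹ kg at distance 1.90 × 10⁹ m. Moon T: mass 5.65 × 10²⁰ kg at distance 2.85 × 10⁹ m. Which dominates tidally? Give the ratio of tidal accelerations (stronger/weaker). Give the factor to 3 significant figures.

The tide-raising term goes as M/d³ (the gradient of a 1/d² field).
Moon P: (2.08 × 10¹⁹) / (1.90 × 10⁹)³ = 3.033 × 10⁻⁹
Moon T: (5.65 × 10²⁰) / (2.85 × 10⁹)³ = 2.441 × 10⁻⁸
Ratio (larger/smaller) = 8.05

Moon T, by a factor of ≈ 8.05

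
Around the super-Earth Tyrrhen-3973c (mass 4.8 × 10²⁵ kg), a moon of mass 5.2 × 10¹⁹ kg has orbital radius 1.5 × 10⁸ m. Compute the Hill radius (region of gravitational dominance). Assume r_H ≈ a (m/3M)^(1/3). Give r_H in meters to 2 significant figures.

1.1 × 10⁶ m

r_H ≈ a (m/3M)^(1/3)
    = (1.5 × 10⁸) × (5.2 × 10¹⁹ / (3 × 4.8 × 10²⁵))^(1/3)
    = 1.1 × 10⁶ m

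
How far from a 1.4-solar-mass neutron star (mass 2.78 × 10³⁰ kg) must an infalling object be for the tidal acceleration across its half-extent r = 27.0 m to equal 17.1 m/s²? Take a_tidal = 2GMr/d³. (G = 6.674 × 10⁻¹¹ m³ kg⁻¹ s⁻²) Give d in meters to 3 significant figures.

8.37 × 10⁶ m

2GMr/d³ = a_tidal  ⇒  d = (2GMr / a_tidal)^(1/3)
d = (2 × 6.674×10⁻¹¹ × (2.78 × 10³⁰) × (27.0) / (17.1))^(1/3)
  = 8.37 × 10⁶ m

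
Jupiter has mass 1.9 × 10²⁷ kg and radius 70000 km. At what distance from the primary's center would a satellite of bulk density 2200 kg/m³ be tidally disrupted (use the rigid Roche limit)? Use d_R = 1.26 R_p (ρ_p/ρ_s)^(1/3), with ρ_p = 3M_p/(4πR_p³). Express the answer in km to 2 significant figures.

74000 km

ρ_p = 3M_p/(4πR_p³) = 3 × (1.9 × 10²⁷) / (4π × (7.0 × 10⁷ m)³) = 1300 kg/m³
d_R = 1.26 × 70000 km × (1300/2200)^(1/3)
    = 74000 km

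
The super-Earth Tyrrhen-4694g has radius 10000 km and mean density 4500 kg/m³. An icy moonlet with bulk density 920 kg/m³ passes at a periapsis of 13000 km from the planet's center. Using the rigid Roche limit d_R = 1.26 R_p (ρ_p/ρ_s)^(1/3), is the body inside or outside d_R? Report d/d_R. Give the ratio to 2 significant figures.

d_R = 1.26 × (10000 km) × (4500/920)^(1/3) = 21390 km
d/d_R = (13000) / (21390) = 0.61
Since d/d_R < 1, the body is inside the Roche limit.

inside; d/d_R ≈ 0.61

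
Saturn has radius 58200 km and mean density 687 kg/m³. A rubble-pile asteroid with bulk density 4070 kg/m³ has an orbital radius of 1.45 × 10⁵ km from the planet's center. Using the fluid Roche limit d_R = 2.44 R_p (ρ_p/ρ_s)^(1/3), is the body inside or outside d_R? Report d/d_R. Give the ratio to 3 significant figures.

d_R = 2.44 × (58200 km) × (687/4070)^(1/3) = 78480 km
d/d_R = (1.45 × 10⁵) / (78480) = 1.85
Since d/d_R > 1, the body is outside the Roche limit.

outside; d/d_R ≈ 1.85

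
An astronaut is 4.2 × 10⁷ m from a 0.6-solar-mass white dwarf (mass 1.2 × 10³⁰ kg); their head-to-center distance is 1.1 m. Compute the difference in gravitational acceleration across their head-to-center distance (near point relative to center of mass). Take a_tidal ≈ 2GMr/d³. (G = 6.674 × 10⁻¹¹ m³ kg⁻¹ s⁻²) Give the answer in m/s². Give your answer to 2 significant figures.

2.4 × 10⁻³ m/s²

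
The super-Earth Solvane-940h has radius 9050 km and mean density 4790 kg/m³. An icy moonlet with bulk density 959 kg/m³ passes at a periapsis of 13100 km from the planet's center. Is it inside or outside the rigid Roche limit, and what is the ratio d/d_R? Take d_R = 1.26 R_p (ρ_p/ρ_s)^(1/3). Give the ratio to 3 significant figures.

inside; d/d_R ≈ 0.672

d_R = 1.26 × (9050 km) × (4790/959)^(1/3) = 19490 km
d/d_R = (13100) / (19490) = 0.672
Since d/d_R < 1, the body is inside the Roche limit.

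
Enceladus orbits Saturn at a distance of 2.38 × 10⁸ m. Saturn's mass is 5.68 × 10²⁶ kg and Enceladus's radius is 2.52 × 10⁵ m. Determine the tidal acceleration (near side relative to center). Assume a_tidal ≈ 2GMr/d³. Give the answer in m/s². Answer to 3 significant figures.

1.42 × 10⁻³ m/s²

Since r ≪ d, expand the inverse-square field across one radius to get the leading 2GMr/d³ term.
Δa = 2GMr/d³
   = 2 × (6.674 × 10⁻¹¹) × (5.68 × 10²⁶) × (2.52 × 10⁵) / (2.38 × 10⁸)³
   = 1.42 × 10⁻³ m/s²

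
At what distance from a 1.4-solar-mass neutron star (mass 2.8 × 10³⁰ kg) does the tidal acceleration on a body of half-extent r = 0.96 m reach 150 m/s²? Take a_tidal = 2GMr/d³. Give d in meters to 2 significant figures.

1.3 × 10⁶ m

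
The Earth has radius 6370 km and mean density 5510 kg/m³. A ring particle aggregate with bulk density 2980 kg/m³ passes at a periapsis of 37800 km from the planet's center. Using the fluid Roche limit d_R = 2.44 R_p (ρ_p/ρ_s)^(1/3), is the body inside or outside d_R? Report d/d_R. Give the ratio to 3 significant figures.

d_R = 2.44 × (6370 km) × (5510/2980)^(1/3) = 19080 km
d/d_R = (37800) / (19080) = 1.98
Since d/d_R > 1, the body is outside the Roche limit.

outside; d/d_R ≈ 1.98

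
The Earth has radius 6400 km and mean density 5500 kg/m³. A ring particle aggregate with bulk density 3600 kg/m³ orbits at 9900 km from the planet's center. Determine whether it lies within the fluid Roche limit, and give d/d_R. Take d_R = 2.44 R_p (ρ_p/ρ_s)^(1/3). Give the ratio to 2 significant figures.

inside; d/d_R ≈ 0.55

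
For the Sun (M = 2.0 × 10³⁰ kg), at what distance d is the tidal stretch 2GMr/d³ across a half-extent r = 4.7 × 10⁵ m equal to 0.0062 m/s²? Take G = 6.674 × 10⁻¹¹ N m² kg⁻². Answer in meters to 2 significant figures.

2.7 × 10⁹ m

2GMr/d³ = a_tidal  ⇒  d = (2GMr / a_tidal)^(1/3)
d = (2 × 6.674×10⁻¹¹ × (2.0 × 10³⁰) × (4.7 × 10⁵) / (0.0062))^(1/3)
  = 2.7 × 10⁹ m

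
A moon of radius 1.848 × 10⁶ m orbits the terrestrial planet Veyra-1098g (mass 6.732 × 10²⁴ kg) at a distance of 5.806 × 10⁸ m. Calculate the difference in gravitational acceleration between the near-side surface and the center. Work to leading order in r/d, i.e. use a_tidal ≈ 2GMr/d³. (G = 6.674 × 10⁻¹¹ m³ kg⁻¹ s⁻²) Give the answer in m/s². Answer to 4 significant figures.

Δa = 2GMr/d³
   = 2 × (6.674 × 10⁻¹¹) × (6.732 × 10²⁴) × (1.848 × 10⁶) / (5.806 × 10⁸)³
   = 8.485 × 10⁻⁶ m/s²

8.485 × 10⁻⁶ m/s²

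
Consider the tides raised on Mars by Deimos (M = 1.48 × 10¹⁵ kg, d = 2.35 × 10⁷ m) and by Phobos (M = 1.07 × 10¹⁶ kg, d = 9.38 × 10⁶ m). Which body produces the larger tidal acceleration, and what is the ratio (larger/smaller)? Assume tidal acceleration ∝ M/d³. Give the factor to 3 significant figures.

Phobos, by a factor of ≈ 114

Tidal acceleration ∝ M/d³, so compare M/d³ for each.
Deimos: (1.48 × 10¹⁵) / (2.35 × 10⁷)³ = 1.140 × 10⁻⁷
Phobos: (1.07 × 10¹⁶) / (9.38 × 10⁶)³ = 1.297 × 10⁻⁵
Ratio (larger/smaller) = 114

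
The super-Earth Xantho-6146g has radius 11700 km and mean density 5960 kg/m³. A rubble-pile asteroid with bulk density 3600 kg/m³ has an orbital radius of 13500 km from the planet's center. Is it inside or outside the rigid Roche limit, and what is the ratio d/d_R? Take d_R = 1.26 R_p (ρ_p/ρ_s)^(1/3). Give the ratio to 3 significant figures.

d_R = 1.26 × (11700 km) × (5960/3600)^(1/3) = 17440 km
d/d_R = (13500) / (17440) = 0.774
Since d/d_R < 1, the body is inside the Roche limit.

inside; d/d_R ≈ 0.774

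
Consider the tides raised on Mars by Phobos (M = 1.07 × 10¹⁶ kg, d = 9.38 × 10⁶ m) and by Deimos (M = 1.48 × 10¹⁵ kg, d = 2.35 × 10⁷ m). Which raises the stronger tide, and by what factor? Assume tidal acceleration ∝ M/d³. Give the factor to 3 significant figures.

Phobos, by a factor of ≈ 114

Tidal stretch scales as M/d³; compute that for each body.
Phobos: (1.07 × 10¹⁶) / (9.38 × 10⁶)³ = 1.297 × 10⁻⁵
Deimos: (1.48 × 10¹⁵) / (2.35 × 10⁷)³ = 1.140 × 10⁻⁷
Ratio (larger/smaller) = 114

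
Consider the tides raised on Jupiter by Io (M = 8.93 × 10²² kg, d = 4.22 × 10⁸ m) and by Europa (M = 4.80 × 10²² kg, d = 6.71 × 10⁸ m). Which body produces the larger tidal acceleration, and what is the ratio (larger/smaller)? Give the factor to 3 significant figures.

Io, by a factor of ≈ 7.48

The tide-raising term goes as M/d³ (the gradient of a 1/d² field).
Io: (8.93 × 10²²) / (4.22 × 10⁸)³ = 1.188 × 10⁻³
Europa: (4.80 × 10²²) / (6.71 × 10⁸)³ = 1.589 × 10⁻⁴
Ratio (larger/smaller) = 7.48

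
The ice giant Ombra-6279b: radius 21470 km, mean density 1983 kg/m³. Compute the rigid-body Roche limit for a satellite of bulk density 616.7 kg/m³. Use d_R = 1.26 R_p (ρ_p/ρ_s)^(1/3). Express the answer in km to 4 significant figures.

39930 km

d_R = 1.26 × 21470 km × (1983/616.7)^(1/3)
    = 39930 km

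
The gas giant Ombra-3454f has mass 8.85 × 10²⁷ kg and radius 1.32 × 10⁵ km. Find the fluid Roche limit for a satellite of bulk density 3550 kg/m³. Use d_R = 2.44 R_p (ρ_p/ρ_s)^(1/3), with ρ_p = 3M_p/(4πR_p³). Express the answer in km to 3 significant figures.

ρ_p = 3M_p/(4πR_p³) = 3 × (8.85 × 10²⁷) / (4π × (1.32 × 10⁸ m)³) = 919 kg/m³
d_R = 2.44 × 1.32 × 10⁵ km × (919/3550)^(1/3)
    = 2.05 × 10⁵ km

2.05 × 10⁵ km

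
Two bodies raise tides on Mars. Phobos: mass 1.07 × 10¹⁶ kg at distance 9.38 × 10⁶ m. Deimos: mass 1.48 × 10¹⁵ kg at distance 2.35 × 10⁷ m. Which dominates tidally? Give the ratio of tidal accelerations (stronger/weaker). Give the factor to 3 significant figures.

The tide-raising term goes as M/d³ (the gradient of a 1/d² field).
Phobos: (1.07 × 10¹⁶) / (9.38 × 10⁶)³ = 1.297 × 10⁻⁵
Deimos: (1.48 × 10¹⁵) / (2.35 × 10⁷)³ = 1.140 × 10⁻⁷
Ratio (larger/smaller) = 114

Phobos, by a factor of ≈ 114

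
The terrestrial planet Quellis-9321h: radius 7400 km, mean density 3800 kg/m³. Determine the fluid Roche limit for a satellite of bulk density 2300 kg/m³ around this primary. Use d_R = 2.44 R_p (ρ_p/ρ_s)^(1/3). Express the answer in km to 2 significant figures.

21000 km

d_R = 2.44 × 7400 km × (3800/2300)^(1/3)
    = 21000 km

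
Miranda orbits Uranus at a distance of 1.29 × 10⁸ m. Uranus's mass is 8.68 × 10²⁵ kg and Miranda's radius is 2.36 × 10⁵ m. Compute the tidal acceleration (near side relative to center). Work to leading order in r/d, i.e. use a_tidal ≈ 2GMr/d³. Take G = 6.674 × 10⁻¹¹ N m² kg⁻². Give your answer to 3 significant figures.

1.27 × 10⁻³ m/s²

Δa = 2GMr/d³
   = 2 × (6.674 × 10⁻¹¹) × (8.68 × 10²⁵) × (2.36 × 10⁵) / (1.29 × 10⁸)³
   = 1.27 × 10⁻³ m/s²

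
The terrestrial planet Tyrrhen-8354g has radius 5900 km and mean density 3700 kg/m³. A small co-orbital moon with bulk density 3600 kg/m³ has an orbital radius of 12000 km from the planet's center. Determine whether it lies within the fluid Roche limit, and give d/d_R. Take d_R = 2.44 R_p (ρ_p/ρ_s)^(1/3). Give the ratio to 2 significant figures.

d_R = 2.44 × (5900 km) × (3700/3600)^(1/3) = 14530 km
d/d_R = (12000) / (14530) = 0.83
Since d/d_R < 1, the body is inside the Roche limit.

inside; d/d_R ≈ 0.83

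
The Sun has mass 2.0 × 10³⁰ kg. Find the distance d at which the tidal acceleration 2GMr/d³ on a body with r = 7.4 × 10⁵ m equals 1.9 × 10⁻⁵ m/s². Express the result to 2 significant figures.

2.2 × 10¹⁰ m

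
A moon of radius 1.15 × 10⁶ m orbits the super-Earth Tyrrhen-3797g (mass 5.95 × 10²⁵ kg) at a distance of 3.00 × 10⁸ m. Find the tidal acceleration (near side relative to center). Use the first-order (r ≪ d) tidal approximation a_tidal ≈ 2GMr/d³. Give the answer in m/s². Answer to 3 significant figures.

Differencing GM/(d−r)² and GM/d² to first order in r/d gives 2GMr/d³.
Δg = 2GMr/d³
   = 2 × (6.674 × 10⁻¹¹) × (5.95 × 10²⁵) × (1.15 × 10⁶) / (3.00 × 10⁸)³
   = 3.38 × 10⁻⁴ m/s²

3.38 × 10⁻⁴ m/s²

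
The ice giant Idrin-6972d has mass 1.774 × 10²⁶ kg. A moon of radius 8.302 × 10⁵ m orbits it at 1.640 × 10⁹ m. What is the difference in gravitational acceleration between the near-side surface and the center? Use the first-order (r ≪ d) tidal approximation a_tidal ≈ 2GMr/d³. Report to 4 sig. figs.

4.457 × 10⁻⁶ m/s²

Δg = 2GMr/d³
   = 2 × (6.674 × 10⁻¹¹) × (1.774 × 10²⁶) × (8.302 × 10⁵) / (1.640 × 10⁹)³
   = 4.457 × 10⁻⁶ m/s²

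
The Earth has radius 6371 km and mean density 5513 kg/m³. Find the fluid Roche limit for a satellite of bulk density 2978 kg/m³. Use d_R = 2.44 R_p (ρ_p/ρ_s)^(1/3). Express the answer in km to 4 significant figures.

19090 km

d_R = 2.44 × 6371 km × (5513/2978)^(1/3)
    = 19090 km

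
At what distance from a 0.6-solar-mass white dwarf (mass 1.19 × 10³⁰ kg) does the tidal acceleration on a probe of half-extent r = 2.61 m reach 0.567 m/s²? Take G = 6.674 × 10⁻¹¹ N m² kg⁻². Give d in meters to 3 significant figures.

2GMr/d³ = a_tidal  ⇒  d = (2GMr / a_tidal)^(1/3)
d = (2 × 6.674×10⁻¹¹ × (1.19 × 10³⁰) × (2.61) / (0.567))^(1/3)
  = 9.01 × 10⁶ m

9.01 × 10⁶ m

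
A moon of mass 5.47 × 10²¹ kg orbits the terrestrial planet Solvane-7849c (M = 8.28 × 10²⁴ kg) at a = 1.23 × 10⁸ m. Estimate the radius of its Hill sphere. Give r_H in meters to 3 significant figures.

7.43 × 10⁶ m

r_H ≈ a (m/3M)^(1/3)
    = (1.23 × 10⁸) × (5.47 × 10²¹ / (3 × 8.28 × 10²⁴))^(1/3)
    = 7.43 × 10⁶ m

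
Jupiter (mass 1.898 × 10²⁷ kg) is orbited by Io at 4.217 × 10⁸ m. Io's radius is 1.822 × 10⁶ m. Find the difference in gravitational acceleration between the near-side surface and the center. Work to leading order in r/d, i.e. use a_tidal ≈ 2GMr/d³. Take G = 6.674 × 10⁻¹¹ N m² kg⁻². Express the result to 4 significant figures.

Δa = 2GMr/d³
   = 2 × (6.674 × 10⁻¹¹) × (1.898 × 10²⁷) × (1.822 × 10⁶) / (4.217 × 10⁸)³
   = 6.155 × 10⁻³ m/s²

6.155 × 10⁻³ m/s²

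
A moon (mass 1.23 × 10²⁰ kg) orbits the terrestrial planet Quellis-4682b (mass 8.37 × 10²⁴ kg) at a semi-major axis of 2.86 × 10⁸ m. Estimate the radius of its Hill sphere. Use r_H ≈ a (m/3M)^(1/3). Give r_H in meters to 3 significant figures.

4.86 × 10⁶ m

r_H ≈ a (m/3M)^(1/3)
    = (2.86 × 10⁸) × (1.23 × 10²⁰ / (3 × 8.37 × 10²⁴))^(1/3)
    = 4.86 × 10⁶ m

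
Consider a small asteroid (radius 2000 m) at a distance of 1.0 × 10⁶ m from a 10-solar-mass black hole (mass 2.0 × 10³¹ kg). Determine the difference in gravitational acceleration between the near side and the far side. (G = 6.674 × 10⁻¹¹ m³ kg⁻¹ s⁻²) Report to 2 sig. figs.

Near-to-far spans 2r, so the tidal difference is twice the near-to-center value: 4GMr/d³.
Δg = 4GMr/d³
   = 4 × (6.674 × 10⁻¹¹) × (2.0 × 10³¹) × (2000) / (1.0 × 10⁶)³
   = 1.1 × 10⁷ m/s²

1.1 × 10⁷ m/s²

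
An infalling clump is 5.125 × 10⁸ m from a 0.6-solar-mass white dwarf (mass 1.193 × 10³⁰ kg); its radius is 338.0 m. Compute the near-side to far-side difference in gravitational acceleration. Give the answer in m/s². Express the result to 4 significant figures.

Differencing GM/(d−r)² and GM/(d+r)² to first order in r/d gives 4GMr/d³.
Δg = 4GMr/d³
   = 4 × (6.674 × 10⁻¹¹) × (1.193 × 10³⁰) × (338.0) / (5.125 × 10⁸)³
   = 7.997 × 10⁻⁴ m/s²

7.997 × 10⁻⁴ m/s²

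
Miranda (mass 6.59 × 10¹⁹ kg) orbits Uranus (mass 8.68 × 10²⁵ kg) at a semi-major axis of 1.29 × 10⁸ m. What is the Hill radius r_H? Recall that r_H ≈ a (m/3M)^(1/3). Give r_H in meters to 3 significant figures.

8.16 × 10⁵ m

r_H ≈ a (m/3M)^(1/3)
    = (1.29 × 10⁸) × (6.59 × 10¹⁹ / (3 × 8.68 × 10²⁵))^(1/3)
    = 8.16 × 10⁵ m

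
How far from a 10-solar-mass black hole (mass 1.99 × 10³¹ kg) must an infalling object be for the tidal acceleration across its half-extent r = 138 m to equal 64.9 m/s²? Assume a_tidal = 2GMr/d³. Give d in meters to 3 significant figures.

1.78 × 10⁷ m

2GMr/d³ = a_tidal  ⇒  d = (2GMr / a_tidal)^(1/3)
d = (2 × 6.674×10⁻¹¹ × (1.99 × 10³¹) × (138) / (64.9))^(1/3)
  = 1.78 × 10⁷ m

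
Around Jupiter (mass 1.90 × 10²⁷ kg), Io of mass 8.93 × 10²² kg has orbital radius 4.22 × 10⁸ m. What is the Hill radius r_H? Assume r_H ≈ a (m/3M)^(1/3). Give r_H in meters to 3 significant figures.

1.06 × 10⁷ m

r_H ≈ a (m/3M)^(1/3)
    = (4.22 × 10⁸) × (8.93 × 10²² / (3 × 1.90 × 10²⁷))^(1/3)
    = 1.06 × 10⁷ m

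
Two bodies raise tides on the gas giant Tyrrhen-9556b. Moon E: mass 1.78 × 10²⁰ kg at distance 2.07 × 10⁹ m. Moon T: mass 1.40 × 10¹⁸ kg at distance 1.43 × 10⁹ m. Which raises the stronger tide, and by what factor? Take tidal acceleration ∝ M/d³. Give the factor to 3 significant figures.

Moon E, by a factor of ≈ 41.9

Tidal stretch scales as M/d³; compute that for each body.
Moon E: (1.78 × 10²⁰) / (2.07 × 10⁹)³ = 2.007 × 10⁻⁸
Moon T: (1.40 × 10¹⁸) / (1.43 × 10⁹)³ = 4.788 × 10⁻¹⁰
Ratio (larger/smaller) = 41.9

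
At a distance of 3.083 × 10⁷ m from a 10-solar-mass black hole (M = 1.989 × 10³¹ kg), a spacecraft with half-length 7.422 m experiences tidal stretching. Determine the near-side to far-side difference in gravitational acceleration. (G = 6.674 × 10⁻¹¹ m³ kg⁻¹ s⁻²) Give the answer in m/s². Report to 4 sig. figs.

a_tidal = 4GMr/d³
        = 4 × (6.674 × 10⁻¹¹) × (1.989 × 10³¹) × (7.422) / (3.083 × 10⁷)³
        = 1.345 m/s²

1.345 m/s²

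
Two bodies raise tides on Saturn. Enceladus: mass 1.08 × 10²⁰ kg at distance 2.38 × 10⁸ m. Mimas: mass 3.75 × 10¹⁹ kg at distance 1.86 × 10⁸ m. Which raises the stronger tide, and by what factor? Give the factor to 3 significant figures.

Enceladus, by a factor of ≈ 1.37

The tide-raising term goes as M/d³ (the gradient of a 1/d² field).
Enceladus: (1.08 × 10²⁰) / (2.38 × 10⁸)³ = 8.011 × 10⁻⁶
Mimas: (3.75 × 10¹⁹) / (1.86 × 10⁸)³ = 5.828 × 10⁻⁶
Ratio (larger/smaller) = 1.37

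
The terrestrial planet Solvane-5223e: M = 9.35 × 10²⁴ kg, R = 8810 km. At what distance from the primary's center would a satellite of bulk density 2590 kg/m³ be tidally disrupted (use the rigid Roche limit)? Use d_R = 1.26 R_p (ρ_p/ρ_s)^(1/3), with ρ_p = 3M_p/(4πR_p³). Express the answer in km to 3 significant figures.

12000 km

ρ_p = 3M_p/(4πR_p³) = 3 × (9.35 × 10²⁴) / (4π × (8.81 × 10⁶ m)³) = 3260 kg/m³
d_R = 1.26 × 8810 km × (3260/2590)^(1/3)
    = 12000 km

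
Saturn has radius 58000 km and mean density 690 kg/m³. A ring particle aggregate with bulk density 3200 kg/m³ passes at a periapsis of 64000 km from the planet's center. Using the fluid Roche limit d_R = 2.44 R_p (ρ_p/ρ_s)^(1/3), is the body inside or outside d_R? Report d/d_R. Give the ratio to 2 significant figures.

inside; d/d_R ≈ 0.75

d_R = 2.44 × (58000 km) × (690/3200)^(1/3) = 84860 km
d/d_R = (64000) / (84860) = 0.75
Since d/d_R < 1, the body is inside the Roche limit.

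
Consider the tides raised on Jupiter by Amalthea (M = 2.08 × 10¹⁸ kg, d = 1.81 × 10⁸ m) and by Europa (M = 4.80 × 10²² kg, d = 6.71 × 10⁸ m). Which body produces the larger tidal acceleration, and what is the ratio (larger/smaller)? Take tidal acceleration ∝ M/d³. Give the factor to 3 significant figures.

Europa, by a factor of ≈ 453

The tide-raising term goes as M/d³ (the gradient of a 1/d² field).
Amalthea: (2.08 × 10¹⁸) / (1.81 × 10⁸)³ = 3.508 × 10⁻⁷
Europa: (4.80 × 10²²) / (6.71 × 10⁸)³ = 1.589 × 10⁻⁴
Ratio (larger/smaller) = 453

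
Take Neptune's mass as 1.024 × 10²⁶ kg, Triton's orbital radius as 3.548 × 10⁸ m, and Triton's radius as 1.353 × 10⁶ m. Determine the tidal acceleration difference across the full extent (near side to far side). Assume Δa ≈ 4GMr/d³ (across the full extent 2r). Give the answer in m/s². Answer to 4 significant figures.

8.281 × 10⁻⁴ m/s²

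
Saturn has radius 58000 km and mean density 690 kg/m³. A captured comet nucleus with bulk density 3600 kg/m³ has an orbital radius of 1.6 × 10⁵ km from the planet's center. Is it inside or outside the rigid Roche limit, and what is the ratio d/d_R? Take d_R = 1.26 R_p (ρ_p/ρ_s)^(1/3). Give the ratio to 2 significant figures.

d_R = 1.26 × (58000 km) × (690/3600)^(1/3) = 42140 km
d/d_R = (1.6 × 10⁵) / (42140) = 3.8
Since d/d_R > 1, the body is outside the Roche limit.

outside; d/d_R ≈ 3.8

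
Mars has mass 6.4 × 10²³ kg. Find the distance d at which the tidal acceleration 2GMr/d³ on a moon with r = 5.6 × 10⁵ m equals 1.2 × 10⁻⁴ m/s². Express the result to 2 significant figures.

2GMr/d³ = a_tidal  ⇒  d = (2GMr / a_tidal)^(1/3)
d = (2 × 6.674×10⁻¹¹ × (6.4 × 10²³) × (5.6 × 10⁵) / (1.2 × 10⁻⁴))^(1/3)
  = 7.4 × 10⁷ m

7.4 × 10⁷ m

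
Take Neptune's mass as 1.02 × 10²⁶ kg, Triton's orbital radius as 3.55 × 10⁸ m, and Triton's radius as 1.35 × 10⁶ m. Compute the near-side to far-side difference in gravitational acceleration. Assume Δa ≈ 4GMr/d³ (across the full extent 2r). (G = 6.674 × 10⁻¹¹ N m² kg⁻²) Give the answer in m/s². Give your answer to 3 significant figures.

8.22 × 10⁻⁴ m/s²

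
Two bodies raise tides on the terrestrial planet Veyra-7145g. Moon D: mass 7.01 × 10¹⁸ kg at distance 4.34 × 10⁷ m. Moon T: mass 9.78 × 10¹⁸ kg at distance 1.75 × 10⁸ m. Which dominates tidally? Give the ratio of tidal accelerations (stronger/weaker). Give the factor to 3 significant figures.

Compare M/d³ for the two perturbers:
Moon D: (7.01 × 10¹⁸) / (4.34 × 10⁷)³ = 8.575 × 10⁻⁵
Moon T: (9.78 × 10¹⁸) / (1.75 × 10⁸)³ = 1.825 × 10⁻⁶
Ratio (larger/smaller) = 47.0

Moon D, by a factor of ≈ 47.0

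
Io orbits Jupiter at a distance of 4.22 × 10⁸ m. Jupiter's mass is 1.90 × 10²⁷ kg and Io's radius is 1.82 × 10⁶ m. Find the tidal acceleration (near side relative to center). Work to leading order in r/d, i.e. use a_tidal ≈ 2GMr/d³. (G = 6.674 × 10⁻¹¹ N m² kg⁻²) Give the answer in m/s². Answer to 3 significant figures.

6.14 × 10⁻³ m/s²

Δg = 2GMr/d³
   = 2 × (6.674 × 10⁻¹¹) × (1.90 × 10²⁷) × (1.82 × 10⁶) / (4.22 × 10⁸)³
   = 6.14 × 10⁻³ m/s²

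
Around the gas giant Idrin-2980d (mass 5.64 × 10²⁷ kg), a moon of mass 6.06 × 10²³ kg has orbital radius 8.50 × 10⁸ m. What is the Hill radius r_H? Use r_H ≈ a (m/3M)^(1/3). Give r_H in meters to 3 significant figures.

r_H ≈ a (m/3M)^(1/3)
    = (8.50 × 10⁸) × (6.06 × 10²³ / (3 × 5.64 × 10²⁷))^(1/3)
    = 2.80 × 10⁷ m

2.80 × 10⁷ m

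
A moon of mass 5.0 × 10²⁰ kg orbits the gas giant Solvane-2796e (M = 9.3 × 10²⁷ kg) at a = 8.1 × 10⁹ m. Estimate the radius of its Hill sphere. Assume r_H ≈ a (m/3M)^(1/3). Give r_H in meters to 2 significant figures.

r_H ≈ a (m/3M)^(1/3)
    = (8.1 × 10⁹) × (5.0 × 10²⁰ / (3 × 9.3 × 10²⁷))^(1/3)
    = 2.1 × 10⁷ m

2.1 × 10⁷ m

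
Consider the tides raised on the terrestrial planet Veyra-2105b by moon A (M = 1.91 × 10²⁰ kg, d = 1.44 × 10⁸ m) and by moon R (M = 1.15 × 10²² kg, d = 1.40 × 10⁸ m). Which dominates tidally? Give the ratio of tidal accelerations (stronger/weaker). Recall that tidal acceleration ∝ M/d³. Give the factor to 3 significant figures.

Moon R, by a factor of ≈ 65.5

Tidal stretch scales as M/d³; compute that for each body.
Moon A: (1.91 × 10²⁰) / (1.44 × 10⁸)³ = 6.397 × 10⁻⁵
Moon R: (1.15 × 10²²) / (1.40 × 10⁸)³ = 4.191 × 10⁻³
Ratio (larger/smaller) = 65.5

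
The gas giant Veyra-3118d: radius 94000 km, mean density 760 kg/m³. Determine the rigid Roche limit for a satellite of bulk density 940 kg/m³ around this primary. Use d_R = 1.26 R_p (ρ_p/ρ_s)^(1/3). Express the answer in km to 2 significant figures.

1.1 × 10⁵ km

d_R = 1.26 × 94000 km × (760/940)^(1/3)
    = 1.1 × 10⁵ km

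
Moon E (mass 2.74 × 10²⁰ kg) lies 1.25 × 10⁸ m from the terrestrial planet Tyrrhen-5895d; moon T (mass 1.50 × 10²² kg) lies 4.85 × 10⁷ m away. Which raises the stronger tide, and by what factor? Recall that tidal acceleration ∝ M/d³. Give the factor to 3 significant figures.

Tidal stretch scales as M/d³; compute that for each body.
Moon E: (2.74 × 10²⁰) / (1.25 × 10⁸)³ = 1.403 × 10⁻⁴
Moon T: (1.50 × 10²²) / (4.85 × 10⁷)³ = 1.315 × 10⁻¹
Ratio (larger/smaller) = 937

Moon T, by a factor of ≈ 937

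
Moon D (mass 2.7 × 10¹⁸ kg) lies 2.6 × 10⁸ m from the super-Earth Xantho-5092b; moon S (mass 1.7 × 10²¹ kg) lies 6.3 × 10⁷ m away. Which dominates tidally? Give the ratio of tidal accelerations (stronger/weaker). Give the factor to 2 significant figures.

Moon S, by a factor of ≈ 44000

The tide-raising term goes as M/d³ (the gradient of a 1/d² field).
Moon D: (2.7 × 10¹⁸) / (2.6 × 10⁸)³ = 1.536 × 10⁻⁷
Moon S: (1.7 × 10²¹) / (6.3 × 10⁷)³ = 6.799 × 10⁻³
Ratio (larger/smaller) = 44000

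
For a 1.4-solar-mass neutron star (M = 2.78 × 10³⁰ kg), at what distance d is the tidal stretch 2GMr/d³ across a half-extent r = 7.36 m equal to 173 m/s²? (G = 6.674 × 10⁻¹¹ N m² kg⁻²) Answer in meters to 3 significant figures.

2GMr/d³ = a_tidal  ⇒  d = (2GMr / a_tidal)^(1/3)
d = (2 × 6.674×10⁻¹¹ × (2.78 × 10³⁰) × (7.36) / (173))^(1/3)
  = 2.51 × 10⁶ m

2.51 × 10⁶ m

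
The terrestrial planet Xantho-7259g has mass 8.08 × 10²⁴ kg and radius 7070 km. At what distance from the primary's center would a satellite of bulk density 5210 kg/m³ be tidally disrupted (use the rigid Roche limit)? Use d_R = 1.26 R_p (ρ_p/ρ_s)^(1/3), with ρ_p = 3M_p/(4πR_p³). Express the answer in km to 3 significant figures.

9050 km

ρ_p = 3M_p/(4πR_p³) = 3 × (8.08 × 10²⁴) / (4π × (7.07 × 10⁶ m)³) = 5460 kg/m³
d_R = 1.26 × 7070 km × (5460/5210)^(1/3)
    = 9050 km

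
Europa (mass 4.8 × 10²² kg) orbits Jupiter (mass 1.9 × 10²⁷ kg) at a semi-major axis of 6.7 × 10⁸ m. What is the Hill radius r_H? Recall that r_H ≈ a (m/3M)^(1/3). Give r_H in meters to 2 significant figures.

1.4 × 10⁷ m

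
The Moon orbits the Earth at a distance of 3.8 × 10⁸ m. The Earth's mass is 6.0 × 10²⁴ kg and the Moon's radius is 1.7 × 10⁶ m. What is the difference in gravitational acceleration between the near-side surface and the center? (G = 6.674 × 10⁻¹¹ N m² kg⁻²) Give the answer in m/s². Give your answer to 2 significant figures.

2.5 × 10⁻⁵ m/s²

The tidal stretch is the gradient of GM/d² times the body's extent r, hence the 1/d³ dependence.
Δa = 2GMr/d³
   = 2 × (6.674 × 10⁻¹¹) × (6.0 × 10²⁴) × (1.7 × 10⁶) / (3.8 × 10⁸)³
   = 2.5 × 10⁻⁵ m/s²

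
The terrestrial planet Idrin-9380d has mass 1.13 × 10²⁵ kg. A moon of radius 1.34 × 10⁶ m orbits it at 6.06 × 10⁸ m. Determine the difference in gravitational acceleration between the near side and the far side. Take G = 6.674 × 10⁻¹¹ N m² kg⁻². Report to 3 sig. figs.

1.82 × 10⁻⁵ m/s²

Δa = 4GMr/d³
   = 4 × (6.674 × 10⁻¹¹) × (1.13 × 10²⁵) × (1.34 × 10⁶) / (6.06 × 10⁸)³
   = 1.82 × 10⁻⁵ m/s²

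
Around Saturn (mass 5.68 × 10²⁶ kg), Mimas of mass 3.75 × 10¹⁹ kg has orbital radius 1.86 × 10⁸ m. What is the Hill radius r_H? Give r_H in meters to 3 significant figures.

5.21 × 10⁵ m

r_H ≈ a (m/3M)^(1/3)
    = (1.86 × 10⁸) × (3.75 × 10¹⁹ / (3 × 5.68 × 10²⁶))^(1/3)
    = 5.21 × 10⁵ m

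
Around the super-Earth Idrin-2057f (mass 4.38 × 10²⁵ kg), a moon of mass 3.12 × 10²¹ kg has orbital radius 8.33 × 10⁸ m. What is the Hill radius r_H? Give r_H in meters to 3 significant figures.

2.39 × 10⁷ m

r_H ≈ a (m/3M)^(1/3)
    = (8.33 × 10⁸) × (3.12 × 10²¹ / (3 × 4.38 × 10²⁵))^(1/3)
    = 2.39 × 10⁷ m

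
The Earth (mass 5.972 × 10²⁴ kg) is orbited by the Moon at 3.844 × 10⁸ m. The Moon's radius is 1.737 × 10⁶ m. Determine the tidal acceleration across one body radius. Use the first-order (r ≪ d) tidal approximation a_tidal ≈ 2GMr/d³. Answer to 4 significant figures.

2.438 × 10⁻⁵ m/s²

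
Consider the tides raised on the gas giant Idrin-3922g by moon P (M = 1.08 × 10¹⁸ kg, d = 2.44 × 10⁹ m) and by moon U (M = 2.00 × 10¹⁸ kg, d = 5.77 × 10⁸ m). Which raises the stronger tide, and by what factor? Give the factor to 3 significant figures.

Moon U, by a factor of ≈ 140

The tide-raising term goes as M/d³ (the gradient of a 1/d² field).
Moon P: (1.08 × 10¹⁸) / (2.44 × 10⁹)³ = 7.435 × 10⁻¹¹
Moon U: (2.00 × 10¹⁸) / (5.77 × 10⁸)³ = 1.041 × 10⁻⁸
Ratio (larger/smaller) = 140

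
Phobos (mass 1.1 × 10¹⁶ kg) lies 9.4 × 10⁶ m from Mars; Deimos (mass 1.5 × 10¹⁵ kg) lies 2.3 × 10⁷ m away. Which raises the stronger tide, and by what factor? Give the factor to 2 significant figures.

Tidal stretch scales as M/d³; compute that for each body.
Phobos: (1.1 × 10¹⁶) / (9.4 × 10⁶)³ = 1.324 × 10⁻⁵
Deimos: (1.5 × 10¹⁵) / (2.3 × 10⁷)³ = 1.233 × 10⁻⁷
Ratio (larger/smaller) = 110

Phobos, by a factor of ≈ 110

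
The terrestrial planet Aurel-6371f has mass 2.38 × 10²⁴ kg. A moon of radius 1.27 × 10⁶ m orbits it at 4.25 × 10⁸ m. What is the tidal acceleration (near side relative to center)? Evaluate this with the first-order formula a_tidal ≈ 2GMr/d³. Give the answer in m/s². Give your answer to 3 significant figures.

5.26 × 10⁻⁶ m/s²

Since r ≪ d, expand the inverse-square field across one radius to get the leading 2GMr/d³ term.
Δg = 2GMr/d³
   = 2 × (6.674 × 10⁻¹¹) × (2.38 × 10²⁴) × (1.27 × 10⁶) / (4.25 × 10⁸)³
   = 5.26 × 10⁻⁶ m/s²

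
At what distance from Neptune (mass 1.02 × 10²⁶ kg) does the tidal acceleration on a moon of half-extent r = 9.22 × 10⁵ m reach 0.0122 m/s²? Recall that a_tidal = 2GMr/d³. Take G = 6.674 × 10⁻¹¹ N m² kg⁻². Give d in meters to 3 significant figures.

1.01 × 10⁸ m

2GMr/d³ = a_tidal  ⇒  d = (2GMr / a_tidal)^(1/3)
d = (2 × 6.674×10⁻¹¹ × (1.02 × 10²⁶) × (9.22 × 10⁵) / (0.0122))^(1/3)
  = 1.01 × 10⁸ m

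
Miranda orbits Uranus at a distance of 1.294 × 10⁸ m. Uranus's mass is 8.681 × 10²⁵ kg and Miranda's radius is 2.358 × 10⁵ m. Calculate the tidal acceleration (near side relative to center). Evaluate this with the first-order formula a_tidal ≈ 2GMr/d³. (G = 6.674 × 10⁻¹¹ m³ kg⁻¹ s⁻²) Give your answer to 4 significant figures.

Since r ≪ d, expand the inverse-square field across one radius to get the leading 2GMr/d³ term.
Δg = 2GMr/d³
   = 2 × (6.674 × 10⁻¹¹) × (8.681 × 10²⁵) × (2.358 × 10⁵) / (1.294 × 10⁸)³
   = 1.261 × 10⁻³ m/s²

1.261 × 10⁻³ m/s²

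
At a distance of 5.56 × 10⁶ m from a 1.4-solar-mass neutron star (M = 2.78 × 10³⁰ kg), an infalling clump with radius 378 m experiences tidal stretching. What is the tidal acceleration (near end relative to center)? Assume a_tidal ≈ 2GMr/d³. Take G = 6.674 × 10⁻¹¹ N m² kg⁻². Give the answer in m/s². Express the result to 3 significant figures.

8.16 × 10² m/s²

Δa = 2GMr/d³
   = 2 × (6.674 × 10⁻¹¹) × (2.78 × 10³⁰) × (378) / (5.56 × 10⁶)³
   = 8.16 × 10² m/s²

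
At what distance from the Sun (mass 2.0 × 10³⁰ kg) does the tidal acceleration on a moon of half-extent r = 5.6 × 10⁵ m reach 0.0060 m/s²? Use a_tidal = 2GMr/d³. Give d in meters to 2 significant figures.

2GMr/d³ = a_tidal  ⇒  d = (2GMr / a_tidal)^(1/3)
d = (2 × 6.674×10⁻¹¹ × (2.0 × 10³⁰) × (5.6 × 10⁵) / (0.0060))^(1/3)
  = 2.9 × 10⁹ m

2.9 × 10⁹ m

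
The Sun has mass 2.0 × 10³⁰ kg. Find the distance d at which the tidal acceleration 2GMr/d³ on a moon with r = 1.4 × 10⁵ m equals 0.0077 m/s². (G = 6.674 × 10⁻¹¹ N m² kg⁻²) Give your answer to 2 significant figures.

1.7 × 10⁹ m

2GMr/d³ = a_tidal  ⇒  d = (2GMr / a_tidal)^(1/3)
d = (2 × 6.674×10⁻¹¹ × (2.0 × 10³⁰) × (1.4 × 10⁵) / (0.0077))^(1/3)
  = 1.7 × 10⁹ m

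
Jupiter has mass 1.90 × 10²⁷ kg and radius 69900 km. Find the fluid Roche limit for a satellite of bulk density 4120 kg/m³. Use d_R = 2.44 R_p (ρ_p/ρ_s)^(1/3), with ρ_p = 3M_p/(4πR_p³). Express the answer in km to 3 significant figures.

ρ_p = 3M_p/(4πR_p³) = 3 × (1.90 × 10²⁷) / (4π × (6.99 × 10⁷ m)³) = 1330 kg/m³
d_R = 2.44 × 69900 km × (1330/4120)^(1/3)
    = 1.17 × 10⁵ km

1.17 × 10⁵ km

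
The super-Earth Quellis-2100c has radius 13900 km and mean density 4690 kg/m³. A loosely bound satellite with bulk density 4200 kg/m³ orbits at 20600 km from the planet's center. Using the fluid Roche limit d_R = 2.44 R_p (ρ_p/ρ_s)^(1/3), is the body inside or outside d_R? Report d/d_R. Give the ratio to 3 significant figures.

inside; d/d_R ≈ 0.585

d_R = 2.44 × (13900 km) × (4690/4200)^(1/3) = 35190 km
d/d_R = (20600) / (35190) = 0.585
Since d/d_R < 1, the body is inside the Roche limit.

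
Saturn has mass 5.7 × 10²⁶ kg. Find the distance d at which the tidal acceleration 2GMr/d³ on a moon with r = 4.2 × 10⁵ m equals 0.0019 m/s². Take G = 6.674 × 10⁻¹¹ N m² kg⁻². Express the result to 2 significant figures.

2GMr/d³ = a_tidal  ⇒  d = (2GMr / a_tidal)^(1/3)
d = (2 × 6.674×10⁻¹¹ × (5.7 × 10²⁶) × (4.2 × 10⁵) / (0.0019))^(1/3)
  = 2.6 × 10⁸ m

2.6 × 10⁸ m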